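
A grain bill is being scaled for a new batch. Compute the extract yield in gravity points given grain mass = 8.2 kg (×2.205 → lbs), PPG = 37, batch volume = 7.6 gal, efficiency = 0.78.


points = lbs × PPG × eff / vol
lbs = 8.2 × 2.205 = 18.0810
points = 18.0810 × 37 × 0.78 / 7.6

68.6602 points


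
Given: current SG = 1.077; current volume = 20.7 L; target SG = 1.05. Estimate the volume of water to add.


V_water = V·((SG_curr − 1)/(SG_target − 1) − 1)
V_water = 20.7·((1.077 − 1)/(1.05 − 1) − 1)

11.1780 L


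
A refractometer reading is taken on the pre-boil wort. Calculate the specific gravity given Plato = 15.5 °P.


SG = 259/(259 − P)
SG = 259/(259 − 15.5)

1.0637


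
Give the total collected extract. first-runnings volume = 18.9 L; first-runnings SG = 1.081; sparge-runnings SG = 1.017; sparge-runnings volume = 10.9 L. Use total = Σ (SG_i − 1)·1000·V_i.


first = (1.081 − 1)·1000·18.9 = 1530.9000
sparge = (1.017 − 1)·1000·10.9 = 185.3000
total = 1530.9000 + 185.3000

1716.2000 gravity·L


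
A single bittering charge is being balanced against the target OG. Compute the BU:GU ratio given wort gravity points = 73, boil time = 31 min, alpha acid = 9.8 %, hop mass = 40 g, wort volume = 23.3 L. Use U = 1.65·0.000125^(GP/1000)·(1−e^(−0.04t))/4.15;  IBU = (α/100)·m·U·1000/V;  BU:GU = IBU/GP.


U = 1.65·0.000125^(73/1000)·(1−e^(−0.04·31))/4.15 = 0.1466
IBU = (9.8/100)·40·0.1466·1000/23.3 = 24.6647
BU:GU = 24.6647/73

0.3379


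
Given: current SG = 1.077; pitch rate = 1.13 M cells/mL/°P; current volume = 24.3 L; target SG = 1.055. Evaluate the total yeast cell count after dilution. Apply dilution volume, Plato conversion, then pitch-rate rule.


V_w = V·((SG_c−1)/(SG_t−1)−1);  °P = 259 − 259/SG_t;  cells = rate·(V+V_w)·°P
V_w = 24.3·((1.077−1)/(1.055−1)−1) = 9.7200
V_final = 24.3 + 9.7200 = 34.0200
°P = 259 − 259/1.055 = 13.5024
cells = 1.13·34.0200·13.5024

519.0662 billion cells


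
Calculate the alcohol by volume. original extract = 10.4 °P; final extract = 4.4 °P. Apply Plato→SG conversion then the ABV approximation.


SG = 259/(259 − P);  ABV = (OG − FG)·131.25
OG = 259/(259 − 10.4) = 1.0418
FG = 259/(259 − 4.4) = 1.0173
ABV = (1.0418 − 1.0173)·131.25

3.2225 % ABV


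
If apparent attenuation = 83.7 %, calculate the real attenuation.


RA = AA · 0.8192
RA = 83.7 · 0.8192

68.5670 %


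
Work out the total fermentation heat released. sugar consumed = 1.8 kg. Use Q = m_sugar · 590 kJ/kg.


Q = 1.8 · 590

1062.0000 kJ


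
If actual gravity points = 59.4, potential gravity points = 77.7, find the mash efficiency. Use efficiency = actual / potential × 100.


efficiency = 59.4 / 77.7 × 100

76.4479 %


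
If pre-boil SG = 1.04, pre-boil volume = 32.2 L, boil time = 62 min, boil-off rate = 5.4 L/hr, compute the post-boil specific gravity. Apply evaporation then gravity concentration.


V_post = V_pre − rate·(t/60);  SG_post = 1 + (SG_pre−1)·V_pre/V_post
V_post = 32.2 − 5.4·(62/60) = 26.6200
SG_post = 1 + (1.04 − 1)·32.2/26.6200

1.0484


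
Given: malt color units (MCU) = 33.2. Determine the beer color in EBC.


SRM = 1.4922·MCU^0.6859;  EBC = SRM·1.97
SRM = 1.4922·33.2^0.6859 = 16.4883
EBC = 16.4883·1.97

32.4819 EBC


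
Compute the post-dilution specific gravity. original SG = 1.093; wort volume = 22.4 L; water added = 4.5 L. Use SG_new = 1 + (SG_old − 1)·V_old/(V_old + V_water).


pts = (1.093 − 1)·1000·22.4/(22.4 + 4.5) = 77.4424
SG_new = 1 + 77.4424/1000

1.0774


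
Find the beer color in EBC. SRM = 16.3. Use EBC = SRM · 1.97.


EBC = 16.3 · 1.97

32.1110 EBC


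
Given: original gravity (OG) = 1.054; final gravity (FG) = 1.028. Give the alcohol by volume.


ABV = (OG − FG) · 131.25
ABV = (1.054 − 1.028) · 131.25

3.4125 % ABV


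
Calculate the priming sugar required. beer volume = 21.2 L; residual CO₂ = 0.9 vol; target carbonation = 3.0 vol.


sugar = (target − residual)·4.0·V
sugar = (3.0 − 0.9)·4.0·21.2

178.0800 g


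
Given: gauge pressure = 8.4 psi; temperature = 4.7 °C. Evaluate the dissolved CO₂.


vols = (P + 14.695)·(0.01821 + 0.09011·e^(−0.04·T))
vols = (8.4 + 14.695)·(0.01821 + 0.09011·e^(−0.04·4.7))

2.1450 volumes


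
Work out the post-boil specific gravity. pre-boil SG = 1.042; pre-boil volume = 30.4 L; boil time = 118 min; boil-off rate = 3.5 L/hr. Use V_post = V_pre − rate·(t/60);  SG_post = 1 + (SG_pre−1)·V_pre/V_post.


V_post = 30.4 − 3.5·(118/60) = 23.5167
SG_post = 1 + (1.042 − 1)·30.4/23.5167

1.0543


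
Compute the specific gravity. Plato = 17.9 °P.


SG = 259/(259 − P)
SG = 259/(259 − 17.9)

1.0742


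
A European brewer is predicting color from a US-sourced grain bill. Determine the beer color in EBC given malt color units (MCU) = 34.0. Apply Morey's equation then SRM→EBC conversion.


SRM = 1.4922·MCU^0.6859;  EBC = SRM·1.97
SRM = 1.4922·34.0^0.6859 = 16.7598
EBC = 16.7598·1.97

33.0168 EBC


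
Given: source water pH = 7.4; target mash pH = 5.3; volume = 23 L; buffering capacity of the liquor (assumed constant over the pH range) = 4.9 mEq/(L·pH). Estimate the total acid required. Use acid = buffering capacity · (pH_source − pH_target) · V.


acid = 4.9 · (7.4 − 5.3) · 23

236.6700 mEq


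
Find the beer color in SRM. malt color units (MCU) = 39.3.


SRM = 1.4922 · MCU^0.6859
SRM = 1.4922 · 39.3^0.6859

18.5106 SRM


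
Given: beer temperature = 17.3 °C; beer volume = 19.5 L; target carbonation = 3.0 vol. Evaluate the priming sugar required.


residual = 14.695·(0.01821 + 0.09011·e^(−0.04·T));  sugar = (target − residual)·4.0·V
residual = 14.695·(0.01821 + 0.09011·e^(−0.04·17.3)) = 0.9304
sugar = (3.0 − 0.9304)·4.0·19.5

161.4257 g


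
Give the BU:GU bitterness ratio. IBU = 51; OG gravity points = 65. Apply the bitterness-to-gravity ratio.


BU:GU = IBU / OG_points
BU:GU = 51 / 65

0.7846


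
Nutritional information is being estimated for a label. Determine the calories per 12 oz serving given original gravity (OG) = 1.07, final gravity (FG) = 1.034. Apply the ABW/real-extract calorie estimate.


ABW = (OG−FG)·131.25·0.79/FG;  °P = 259 − 259/SG (for OG→OE and FG→AE);  RE = 0.1808·OE + 0.8192·AE;  Cal = (6.9·ABW + 4·(RE−0.1))·FG·3.55
ABW = (1.07 − 1.034)·131.25·0.79/1.034 = 3.6100
OE = 259 − 259/1.07 = 16.9439 °P
AE = 259 − 259/1.034 = 8.5164 °P
RE = 0.1808·16.9439 + 0.8192·8.5164 = 10.0401 °P
Cal = (6.9·3.6100 + 4·(10.0401−0.1))·1.034·3.55

237.3827 kcal


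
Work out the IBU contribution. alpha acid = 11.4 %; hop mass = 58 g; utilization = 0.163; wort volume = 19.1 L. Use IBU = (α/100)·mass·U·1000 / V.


IBU = (11.4/100)·58·0.163·1000 / 19.1

56.4270 IBU


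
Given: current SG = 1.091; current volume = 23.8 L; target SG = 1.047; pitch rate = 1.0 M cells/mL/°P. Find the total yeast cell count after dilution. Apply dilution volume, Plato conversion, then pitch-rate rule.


V_w = V·((SG_c−1)/(SG_t−1)−1);  °P = 259 − 259/SG_t;  cells = rate·(V+V_w)·°P
V_w = 23.8·((1.091−1)/(1.047−1)−1) = 22.2809
V_final = 23.8 + 22.2809 = 46.0809
°P = 259 − 259/1.047 = 11.6266
cells = 1.0·46.0809·11.6266

535.7614 billion cells


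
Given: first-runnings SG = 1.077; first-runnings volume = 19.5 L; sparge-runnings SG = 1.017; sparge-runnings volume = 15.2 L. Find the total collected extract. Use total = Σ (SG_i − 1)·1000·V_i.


first = (1.077 − 1)·1000·19.5 = 1501.5000
sparge = (1.017 − 1)·1000·15.2 = 258.4000
total = 1501.5000 + 258.4000

1759.9000 gravity·L


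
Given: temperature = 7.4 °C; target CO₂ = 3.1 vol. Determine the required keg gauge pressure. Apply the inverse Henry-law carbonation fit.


psi = vols/(0.01821 + 0.09011·e^(−0.04·T)) − 14.695
psi = 3.1/(0.01821 + 0.09011·e^(−0.04·7.4)) − 14.695

21.6760 psi


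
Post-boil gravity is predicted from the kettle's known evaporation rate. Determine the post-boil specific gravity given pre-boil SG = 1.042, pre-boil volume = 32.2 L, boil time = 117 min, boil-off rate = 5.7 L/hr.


V_post = V_pre − rate·(t/60);  SG_post = 1 + (SG_pre−1)·V_pre/V_post
V_post = 32.2 − 5.7·(117/60) = 21.0850
SG_post = 1 + (1.042 − 1)·32.2/21.0850

1.0641


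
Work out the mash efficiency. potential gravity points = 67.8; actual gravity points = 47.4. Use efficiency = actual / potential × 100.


efficiency = 47.4 / 67.8 × 100

69.9115 %


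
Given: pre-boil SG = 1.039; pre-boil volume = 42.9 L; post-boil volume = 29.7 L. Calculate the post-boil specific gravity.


SG_post = 1 + (SG_pre − 1)·V_pre/V_post
pts_pre = (1.039 − 1)·1000 = 39.0000
pts_post = 39.0000·42.9/29.7 = 56.3333
SG_post = 1 + 56.3333/1000

1.0563


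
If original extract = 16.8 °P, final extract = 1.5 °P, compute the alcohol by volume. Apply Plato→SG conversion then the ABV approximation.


SG = 259/(259 − P);  ABV = (OG − FG)·131.25
OG = 259/(259 − 16.8) = 1.0694
FG = 259/(259 − 1.5) = 1.0058
ABV = (1.0694 − 1.0058)·131.25

8.3395 % ABV


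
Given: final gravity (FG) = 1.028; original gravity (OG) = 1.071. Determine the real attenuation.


AA = (OG−FG)/(OG−1)·100;  RA = AA·0.8192
AA = (1.071 − 1.028)/(1.071 − 1)·100 = 60.5634
RA = 60.5634·0.8192

49.6135 %


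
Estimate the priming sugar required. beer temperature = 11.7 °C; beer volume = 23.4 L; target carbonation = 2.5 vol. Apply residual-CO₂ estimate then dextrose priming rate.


residual = 14.695·(0.01821 + 0.09011·e^(−0.04·T));  sugar = (target − residual)·4.0·V
residual = 14.695·(0.01821 + 0.09011·e^(−0.04·11.7)) = 1.0969
sugar = (2.5 − 1.0969)·4.0·23.4

131.3339 g


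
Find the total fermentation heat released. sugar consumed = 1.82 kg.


Q = m_sugar · 590 kJ/kg
Q = 1.82 · 590

1073.8000 kJ


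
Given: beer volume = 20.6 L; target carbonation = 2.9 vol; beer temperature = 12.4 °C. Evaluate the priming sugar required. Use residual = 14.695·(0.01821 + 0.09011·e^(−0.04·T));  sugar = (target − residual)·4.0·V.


residual = 14.695·(0.01821 + 0.09011·e^(−0.04·12.4)) = 1.0740
sugar = (2.9 − 1.0740)·4.0·20.6

150.4655 g


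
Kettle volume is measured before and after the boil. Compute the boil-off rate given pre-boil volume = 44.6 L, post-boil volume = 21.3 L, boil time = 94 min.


rate = (V_pre − V_post) / (t_min/60)
rate = (44.6 − 21.3) / (94/60)

14.8723 L/hr


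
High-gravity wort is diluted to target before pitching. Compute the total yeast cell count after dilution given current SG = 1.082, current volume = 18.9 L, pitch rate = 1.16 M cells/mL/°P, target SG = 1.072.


V_w = V·((SG_c−1)/(SG_t−1)−1);  °P = 259 − 259/SG_t;  cells = rate·(V+V_w)·°P
V_w = 18.9·((1.082−1)/(1.072−1)−1) = 2.6250
V_final = 18.9 + 2.6250 = 21.5250
°P = 259 − 259/1.072 = 17.3955
cells = 1.16·21.5250·17.3955

434.3488 billion cells


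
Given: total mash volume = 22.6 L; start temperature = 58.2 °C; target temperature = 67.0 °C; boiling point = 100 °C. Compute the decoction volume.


V_dec = V_total·(T_target − T_start)/(T_boil − T_start)
V_dec = 22.6·(67.0 − 58.2)/(100 − 58.2)

4.7579 L


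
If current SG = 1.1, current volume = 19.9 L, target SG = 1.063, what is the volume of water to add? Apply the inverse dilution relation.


V_water = V·((SG_curr − 1)/(SG_target − 1) − 1)
V_water = 19.9·((1.1 − 1)/(1.063 − 1) − 1)

11.6873 L


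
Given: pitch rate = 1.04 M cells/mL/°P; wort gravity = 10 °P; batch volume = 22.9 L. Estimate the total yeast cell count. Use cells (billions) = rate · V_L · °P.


cells = 1.04 · 22.9 · 10

238.1600 billion cells


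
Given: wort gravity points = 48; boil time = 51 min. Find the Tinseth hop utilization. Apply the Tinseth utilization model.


U = 1.65·0.000125^(GP/1000) · (1 − e^(−0.04·t))/4.15
bigness = 1.65·0.000125^(48/1000) = 1.0719
boil_factor = (1 − e^(−0.04·51))/4.15 = 0.2096
U = 1.0719 · 0.2096

0.2247


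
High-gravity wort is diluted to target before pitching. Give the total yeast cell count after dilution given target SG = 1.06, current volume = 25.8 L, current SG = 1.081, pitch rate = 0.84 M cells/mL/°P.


V_w = V·((SG_c−1)/(SG_t−1)−1);  °P = 259 − 259/SG_t;  cells = rate·(V+V_w)·°P
V_w = 25.8·((1.081−1)/(1.06−1)−1) = 9.0300
V_final = 25.8 + 9.0300 = 34.8300
°P = 259 − 259/1.06 = 14.6604
cells = 0.84·34.8300·14.6604

428.9216 billion cells


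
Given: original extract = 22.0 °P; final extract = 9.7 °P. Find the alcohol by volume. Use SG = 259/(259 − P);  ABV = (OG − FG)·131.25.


OG = 259/(259 − 22.0) = 1.0928
FG = 259/(259 − 9.7) = 1.0389
ABV = (1.0928 − 1.0389)·131.25

7.0767 % ABV


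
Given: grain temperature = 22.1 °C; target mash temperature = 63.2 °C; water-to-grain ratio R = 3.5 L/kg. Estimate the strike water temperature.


T_strike = (0.41/R)·(T_mash − T_grain) + T_mash
T_strike = (0.41/3.5)·(63.2 − 22.1) + 63.2

68.0146 °C


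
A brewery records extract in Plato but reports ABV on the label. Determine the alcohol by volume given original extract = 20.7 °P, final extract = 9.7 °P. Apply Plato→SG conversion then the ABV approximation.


SG = 259/(259 − P);  ABV = (OG − FG)·131.25
OG = 259/(259 − 20.7) = 1.0869
FG = 259/(259 − 9.7) = 1.0389
ABV = (1.0869 − 1.0389)·131.25

6.2943 % ABV


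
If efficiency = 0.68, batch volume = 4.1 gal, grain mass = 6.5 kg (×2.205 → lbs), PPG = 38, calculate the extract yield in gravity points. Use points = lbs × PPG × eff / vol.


lbs = 6.5 × 2.205 = 14.3325
points = 14.3325 × 38 × 0.68 / 4.1

90.3297 points


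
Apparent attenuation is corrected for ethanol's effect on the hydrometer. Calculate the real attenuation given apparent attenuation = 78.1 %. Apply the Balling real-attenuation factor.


RA = AA · 0.8192
RA = 78.1 · 0.8192

63.9795 %


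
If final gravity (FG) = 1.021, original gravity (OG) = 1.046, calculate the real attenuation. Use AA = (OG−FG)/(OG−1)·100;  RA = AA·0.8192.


AA = (1.046 − 1.021)/(1.046 − 1)·100 = 54.3478
RA = 54.3478·0.8192

44.5217 %


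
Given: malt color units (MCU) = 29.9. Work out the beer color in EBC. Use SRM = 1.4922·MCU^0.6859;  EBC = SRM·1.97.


SRM = 1.4922·29.9^0.6859 = 15.3458
EBC = 15.3458·1.97

30.2313 EBC


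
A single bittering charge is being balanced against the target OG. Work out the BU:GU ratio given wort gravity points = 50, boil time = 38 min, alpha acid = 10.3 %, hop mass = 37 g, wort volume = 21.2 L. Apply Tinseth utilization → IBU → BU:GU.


U = 1.65·0.000125^(GP/1000)·(1−e^(−0.04t))/4.15;  IBU = (α/100)·m·U·1000/V;  BU:GU = IBU/GP
U = 1.65·0.000125^(50/1000)·(1−e^(−0.04·38))/4.15 = 0.1982
IBU = (10.3/100)·37·0.1982·1000/21.2 = 35.6283
BU:GU = 35.6283/50

0.7126


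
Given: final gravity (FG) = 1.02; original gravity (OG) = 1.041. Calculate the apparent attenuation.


AA = (OG − FG)/(OG − 1) · 100
AA = (1.041 − 1.02)/(1.041 − 1) · 100

51.2195 %


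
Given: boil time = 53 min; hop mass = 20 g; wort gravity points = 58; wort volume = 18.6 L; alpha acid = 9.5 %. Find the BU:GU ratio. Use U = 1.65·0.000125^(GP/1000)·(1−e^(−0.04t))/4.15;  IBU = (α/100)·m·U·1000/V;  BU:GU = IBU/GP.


U = 1.65·0.000125^(58/1000)·(1−e^(−0.04·53))/4.15 = 0.2077
IBU = (9.5/100)·20·0.2077·1000/18.6 = 21.2209
BU:GU = 21.2209/58

0.3659


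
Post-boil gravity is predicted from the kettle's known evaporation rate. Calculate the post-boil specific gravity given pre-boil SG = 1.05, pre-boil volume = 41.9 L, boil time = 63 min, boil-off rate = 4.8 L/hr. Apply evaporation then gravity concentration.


V_post = V_pre − rate·(t/60);  SG_post = 1 + (SG_pre−1)·V_pre/V_post
V_post = 41.9 − 4.8·(63/60) = 36.8600
SG_post = 1 + (1.05 − 1)·41.9/36.8600

1.0568


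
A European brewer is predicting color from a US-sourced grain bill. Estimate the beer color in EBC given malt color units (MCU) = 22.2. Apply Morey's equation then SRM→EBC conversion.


SRM = 1.4922·MCU^0.6859;  EBC = SRM·1.97
SRM = 1.4922·22.2^0.6859 = 12.5110
EBC = 12.5110·1.97

24.6466 EBC


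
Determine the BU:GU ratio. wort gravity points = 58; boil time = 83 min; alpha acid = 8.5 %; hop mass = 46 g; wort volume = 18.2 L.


U = 1.65·0.000125^(GP/1000)·(1−e^(−0.04t))/4.15;  IBU = (α/100)·m·U·1000/V;  BU:GU = IBU/GP
U = 1.65·0.000125^(58/1000)·(1−e^(−0.04·83))/4.15 = 0.2275
IBU = (8.5/100)·46·0.2275·1000/18.2 = 48.8844
BU:GU = 48.8844/58

0.8428


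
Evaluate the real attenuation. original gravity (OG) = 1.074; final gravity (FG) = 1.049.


AA = (OG−FG)/(OG−1)·100;  RA = AA·0.8192
AA = (1.074 − 1.049)/(1.074 − 1)·100 = 33.7838
RA = 33.7838·0.8192

27.6757 %


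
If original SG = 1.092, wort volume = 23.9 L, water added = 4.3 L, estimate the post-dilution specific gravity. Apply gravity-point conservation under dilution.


SG_new = 1 + (SG_old − 1)·V_old/(V_old + V_water)
pts = (1.092 − 1)·1000·23.9/(23.9 + 4.3) = 77.9716
SG_new = 1 + 77.9716/1000

1.0780


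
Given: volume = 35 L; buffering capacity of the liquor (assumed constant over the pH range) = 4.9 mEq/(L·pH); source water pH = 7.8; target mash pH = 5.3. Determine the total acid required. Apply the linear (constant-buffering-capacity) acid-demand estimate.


acid = buffering capacity · (pH_source − pH_target) · V
acid = 4.9 · (7.8 − 5.3) · 35

428.7500 mEq


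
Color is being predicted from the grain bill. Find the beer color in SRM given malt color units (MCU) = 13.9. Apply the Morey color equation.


SRM = 1.4922 · MCU^0.6859
SRM = 1.4922 · 13.9^0.6859

9.0745 SRM


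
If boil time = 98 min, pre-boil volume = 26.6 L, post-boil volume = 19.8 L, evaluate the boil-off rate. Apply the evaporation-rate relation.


rate = (V_pre − V_post) / (t_min/60)
rate = (26.6 − 19.8) / (98/60)

4.1633 L/hr


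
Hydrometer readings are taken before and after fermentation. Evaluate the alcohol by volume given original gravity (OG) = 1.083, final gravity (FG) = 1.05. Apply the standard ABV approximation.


ABV = (OG − FG) · 131.25
ABV = (1.083 − 1.05) · 131.25

4.3312 % ABV


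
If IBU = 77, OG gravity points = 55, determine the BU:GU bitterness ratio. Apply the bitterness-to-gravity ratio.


BU:GU = IBU / OG_points
BU:GU = 77 / 55

1.4000


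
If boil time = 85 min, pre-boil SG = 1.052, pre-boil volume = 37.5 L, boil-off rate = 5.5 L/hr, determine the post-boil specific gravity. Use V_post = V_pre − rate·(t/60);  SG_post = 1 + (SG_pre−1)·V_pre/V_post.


V_post = 37.5 − 5.5·(85/60) = 29.7083
SG_post = 1 + (1.052 − 1)·37.5/29.7083

1.0656


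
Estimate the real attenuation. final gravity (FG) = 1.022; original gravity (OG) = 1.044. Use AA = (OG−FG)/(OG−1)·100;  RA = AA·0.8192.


AA = (1.044 − 1.022)/(1.044 − 1)·100 = 50.0000
RA = 50.0000·0.8192

40.9600 %


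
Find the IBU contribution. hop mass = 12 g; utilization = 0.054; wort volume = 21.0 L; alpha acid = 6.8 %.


IBU = (α/100)·mass·U·1000 / V
IBU = (6.8/100)·12·0.054·1000 / 21.0

2.0983 IBU


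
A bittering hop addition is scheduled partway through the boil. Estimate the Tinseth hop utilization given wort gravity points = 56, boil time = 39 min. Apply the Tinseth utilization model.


U = 1.65·0.000125^(GP/1000) · (1 − e^(−0.04·t))/4.15
bigness = 1.65·0.000125^(56/1000) = 0.9975
boil_factor = (1 − e^(−0.04·39))/4.15 = 0.1903
U = 0.9975 · 0.1903

0.1899


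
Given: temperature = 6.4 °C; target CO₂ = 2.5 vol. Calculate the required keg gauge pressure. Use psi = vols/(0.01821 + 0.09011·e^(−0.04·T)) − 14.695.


psi = 2.5/(0.01821 + 0.09011·e^(−0.04·6.4)) − 14.695

13.7244 psi


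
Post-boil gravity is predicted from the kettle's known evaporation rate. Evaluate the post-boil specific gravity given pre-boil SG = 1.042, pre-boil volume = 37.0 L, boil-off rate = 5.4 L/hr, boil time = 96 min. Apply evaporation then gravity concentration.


V_post = V_pre − rate·(t/60);  SG_post = 1 + (SG_pre−1)·V_pre/V_post
V_post = 37.0 − 5.4·(96/60) = 28.3600
SG_post = 1 + (1.042 − 1)·37.0/28.3600

1.0548


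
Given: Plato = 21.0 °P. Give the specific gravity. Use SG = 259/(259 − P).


SG = 259/(259 − 21.0)

1.0882


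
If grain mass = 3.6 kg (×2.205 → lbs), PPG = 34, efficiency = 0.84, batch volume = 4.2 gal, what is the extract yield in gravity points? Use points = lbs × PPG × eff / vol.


lbs = 3.6 × 2.205 = 7.9380
points = 7.9380 × 34 × 0.84 / 4.2

53.9784 points


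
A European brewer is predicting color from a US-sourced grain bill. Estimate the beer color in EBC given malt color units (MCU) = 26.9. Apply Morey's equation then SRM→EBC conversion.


SRM = 1.4922·MCU^0.6859;  EBC = SRM·1.97
SRM = 1.4922·26.9^0.6859 = 14.2723
EBC = 14.2723·1.97

28.1164 EBC


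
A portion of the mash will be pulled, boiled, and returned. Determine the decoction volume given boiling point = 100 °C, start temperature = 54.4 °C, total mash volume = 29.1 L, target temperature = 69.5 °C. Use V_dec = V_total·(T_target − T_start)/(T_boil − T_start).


V_dec = 29.1·(69.5 − 54.4)/(100 − 54.4)

9.6362 L


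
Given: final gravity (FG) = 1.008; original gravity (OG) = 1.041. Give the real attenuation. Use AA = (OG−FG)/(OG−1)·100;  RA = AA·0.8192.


AA = (1.041 − 1.008)/(1.041 − 1)·100 = 80.4878
RA = 80.4878·0.8192

65.9356 %


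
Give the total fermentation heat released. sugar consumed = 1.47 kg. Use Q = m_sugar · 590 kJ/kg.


Q = 1.47 · 590

867.3000 kJ


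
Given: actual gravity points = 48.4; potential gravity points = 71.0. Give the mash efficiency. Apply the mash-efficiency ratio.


efficiency = actual / potential × 100
efficiency = 48.4 / 71.0 × 100

68.1690 %


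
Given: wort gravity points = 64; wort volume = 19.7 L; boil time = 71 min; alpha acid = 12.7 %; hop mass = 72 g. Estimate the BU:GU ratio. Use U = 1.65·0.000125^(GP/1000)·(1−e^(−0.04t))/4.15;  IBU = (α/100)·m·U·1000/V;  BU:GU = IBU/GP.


U = 1.65·0.000125^(64/1000)·(1−e^(−0.04·71))/4.15 = 0.2106
IBU = (12.7/100)·72·0.2106·1000/19.7 = 97.7603
BU:GU = 97.7603/64

1.5275


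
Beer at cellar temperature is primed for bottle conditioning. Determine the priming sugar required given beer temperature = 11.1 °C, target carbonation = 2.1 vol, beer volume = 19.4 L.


residual = 14.695·(0.01821 + 0.09011·e^(−0.04·T));  sugar = (target − residual)·4.0·V
residual = 14.695·(0.01821 + 0.09011·e^(−0.04·11.1)) = 1.1170
sugar = (2.1 − 1.1170)·4.0·19.4

76.2806 g


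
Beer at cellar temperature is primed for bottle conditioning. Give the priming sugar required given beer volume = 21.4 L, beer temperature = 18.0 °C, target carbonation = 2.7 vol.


residual = 14.695·(0.01821 + 0.09011·e^(−0.04·T));  sugar = (target − residual)·4.0·V
residual = 14.695·(0.01821 + 0.09011·e^(−0.04·18.0)) = 0.9121
sugar = (2.7 − 0.9121)·4.0·21.4

153.0411 g


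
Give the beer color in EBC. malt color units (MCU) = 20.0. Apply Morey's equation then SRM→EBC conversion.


SRM = 1.4922·MCU^0.6859;  EBC = SRM·1.97
SRM = 1.4922·20.0^0.6859 = 11.6467
EBC = 11.6467·1.97

22.9440 EBC


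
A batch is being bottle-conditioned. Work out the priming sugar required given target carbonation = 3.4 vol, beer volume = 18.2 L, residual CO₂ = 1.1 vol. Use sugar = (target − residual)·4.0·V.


sugar = (3.4 − 1.1)·4.0·18.2

167.4400 g


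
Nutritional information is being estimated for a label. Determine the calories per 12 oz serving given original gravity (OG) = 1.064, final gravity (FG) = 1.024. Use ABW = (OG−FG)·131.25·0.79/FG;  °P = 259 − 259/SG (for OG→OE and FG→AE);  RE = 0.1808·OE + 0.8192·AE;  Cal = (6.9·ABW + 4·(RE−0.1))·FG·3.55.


ABW = (1.064 − 1.024)·131.25·0.79/1.024 = 4.0503
OE = 259 − 259/1.064 = 15.5789 °P
AE = 259 − 259/1.024 = 6.0703 °P
RE = 0.1808·15.5789 + 0.8192·6.0703 = 7.7895 °P
Cal = (6.9·4.0503 + 4·(7.7895−0.1))·1.024·3.55

213.4041 kcal


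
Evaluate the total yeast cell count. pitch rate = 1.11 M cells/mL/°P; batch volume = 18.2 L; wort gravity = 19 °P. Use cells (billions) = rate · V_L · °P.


cells = 1.11 · 18.2 · 19

383.8380 billion cells


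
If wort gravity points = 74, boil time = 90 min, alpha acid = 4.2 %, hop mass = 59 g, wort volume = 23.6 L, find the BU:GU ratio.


U = 1.65·0.000125^(GP/1000)·(1−e^(−0.04t))/4.15;  IBU = (α/100)·m·U·1000/V;  BU:GU = IBU/GP
U = 1.65·0.000125^(74/1000)·(1−e^(−0.04·90))/4.15 = 0.1989
IBU = (4.2/100)·59·0.1989·1000/23.6 = 20.8816
BU:GU = 20.8816/74

0.2822


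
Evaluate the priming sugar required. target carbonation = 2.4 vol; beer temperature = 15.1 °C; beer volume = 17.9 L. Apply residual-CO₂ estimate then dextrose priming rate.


residual = 14.695·(0.01821 + 0.09011·e^(−0.04·T));  sugar = (target − residual)·4.0·V
residual = 14.695·(0.01821 + 0.09011·e^(−0.04·15.1)) = 0.9914
sugar = (2.4 − 0.9914)·4.0·17.9

100.8548 g


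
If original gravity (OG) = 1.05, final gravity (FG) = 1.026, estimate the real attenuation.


AA = (OG−FG)/(OG−1)·100;  RA = AA·0.8192
AA = (1.05 − 1.026)/(1.05 − 1)·100 = 48.0000
RA = 48.0000·0.8192

39.3216 %


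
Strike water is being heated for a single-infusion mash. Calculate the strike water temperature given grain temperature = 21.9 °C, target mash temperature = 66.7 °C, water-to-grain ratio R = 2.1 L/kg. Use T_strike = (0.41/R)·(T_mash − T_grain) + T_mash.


T_strike = (0.41/2.1)·(66.7 − 21.9) + 66.7

75.4467 °C


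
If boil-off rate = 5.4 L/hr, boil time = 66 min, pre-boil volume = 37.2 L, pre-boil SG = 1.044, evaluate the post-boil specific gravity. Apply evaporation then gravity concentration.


V_post = V_pre − rate·(t/60);  SG_post = 1 + (SG_pre−1)·V_pre/V_post
V_post = 37.2 − 5.4·(66/60) = 31.2600
SG_post = 1 + (1.044 − 1)·37.2/31.2600

1.0524


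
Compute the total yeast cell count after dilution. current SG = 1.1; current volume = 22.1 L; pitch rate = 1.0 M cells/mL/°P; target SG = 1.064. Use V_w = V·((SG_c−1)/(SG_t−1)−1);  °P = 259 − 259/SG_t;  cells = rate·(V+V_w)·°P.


V_w = 22.1·((1.1−1)/(1.064−1)−1) = 12.4313
V_final = 22.1 + 12.4313 = 34.5312
°P = 259 − 259/1.064 = 15.5789
cells = 1.0·34.5312·15.5789

537.9605 billion cells


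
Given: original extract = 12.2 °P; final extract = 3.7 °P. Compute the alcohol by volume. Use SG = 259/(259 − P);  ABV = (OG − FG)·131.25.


OG = 259/(259 − 12.2) = 1.0494
FG = 259/(259 − 3.7) = 1.0145
ABV = (1.0494 − 1.0145)·131.25

4.5859 % ABV


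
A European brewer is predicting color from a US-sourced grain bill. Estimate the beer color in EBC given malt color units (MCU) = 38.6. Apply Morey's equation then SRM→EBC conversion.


SRM = 1.4922·MCU^0.6859;  EBC = SRM·1.97
SRM = 1.4922·38.6^0.6859 = 18.2838
EBC = 18.2838·1.97

36.0192 EBC


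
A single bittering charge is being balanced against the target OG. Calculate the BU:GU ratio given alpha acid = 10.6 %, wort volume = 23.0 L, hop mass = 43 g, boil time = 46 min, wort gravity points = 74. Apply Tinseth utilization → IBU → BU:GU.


U = 1.65·0.000125^(GP/1000)·(1−e^(−0.04t))/4.15;  IBU = (α/100)·m·U·1000/V;  BU:GU = IBU/GP
U = 1.65·0.000125^(74/1000)·(1−e^(−0.04·46))/4.15 = 0.1720
IBU = (10.6/100)·43·0.1720·1000/23.0 = 34.0835
BU:GU = 34.0835/74

0.4606


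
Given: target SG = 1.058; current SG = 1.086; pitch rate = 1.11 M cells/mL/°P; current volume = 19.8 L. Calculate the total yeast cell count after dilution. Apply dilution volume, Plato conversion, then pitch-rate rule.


V_w = V·((SG_c−1)/(SG_t−1)−1);  °P = 259 − 259/SG_t;  cells = rate·(V+V_w)·°P
V_w = 19.8·((1.086−1)/(1.058−1)−1) = 9.5586
V_final = 19.8 + 9.5586 = 29.3586
°P = 259 − 259/1.058 = 14.1985
cells = 1.11·29.3586·14.1985

462.7013 billion cells


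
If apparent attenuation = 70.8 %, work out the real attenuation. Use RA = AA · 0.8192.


RA = 70.8 · 0.8192

57.9994 %


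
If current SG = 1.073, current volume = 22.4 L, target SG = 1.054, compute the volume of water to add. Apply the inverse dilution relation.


V_water = V·((SG_curr − 1)/(SG_target − 1) − 1)
V_water = 22.4·((1.073 − 1)/(1.054 − 1) − 1)

7.8815 L


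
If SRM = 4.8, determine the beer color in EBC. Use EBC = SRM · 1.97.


EBC = 4.8 · 1.97

9.4560 EBC


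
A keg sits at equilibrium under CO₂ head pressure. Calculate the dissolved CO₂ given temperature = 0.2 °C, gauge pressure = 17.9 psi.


vols = (P + 14.695)·(0.01821 + 0.09011·e^(−0.04·T))
vols = (17.9 + 14.695)·(0.01821 + 0.09011·e^(−0.04·0.2))

3.5073 volumes


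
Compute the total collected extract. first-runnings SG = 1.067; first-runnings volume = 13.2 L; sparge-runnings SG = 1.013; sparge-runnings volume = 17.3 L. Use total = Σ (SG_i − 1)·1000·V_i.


first = (1.067 − 1)·1000·13.2 = 884.4000
sparge = (1.013 − 1)·1000·17.3 = 224.9000
total = 884.4000 + 224.9000

1109.3000 gravity·L


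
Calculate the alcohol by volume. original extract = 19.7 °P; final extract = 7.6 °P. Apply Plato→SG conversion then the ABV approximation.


SG = 259/(259 − P);  ABV = (OG − FG)·131.25
OG = 259/(259 − 19.7) = 1.0823
FG = 259/(259 − 7.6) = 1.0302
ABV = (1.0823 − 1.0302)·131.25

6.8372 % ABV


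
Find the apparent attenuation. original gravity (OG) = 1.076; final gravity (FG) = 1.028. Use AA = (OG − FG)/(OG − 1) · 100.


AA = (1.076 − 1.028)/(1.076 − 1) · 100

63.1579 %


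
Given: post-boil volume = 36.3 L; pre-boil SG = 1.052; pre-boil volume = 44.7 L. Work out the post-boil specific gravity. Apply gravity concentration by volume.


SG_post = 1 + (SG_pre − 1)·V_pre/V_post
pts_pre = (1.052 − 1)·1000 = 52.0000
pts_post = 52.0000·44.7/36.3 = 64.0331
SG_post = 1 + 64.0331/1000

1.0640


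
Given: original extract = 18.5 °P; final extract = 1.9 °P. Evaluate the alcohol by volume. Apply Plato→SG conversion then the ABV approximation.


SG = 259/(259 − P);  ABV = (OG − FG)·131.25
OG = 259/(259 − 18.5) = 1.0769
FG = 259/(259 − 1.9) = 1.0074
ABV = (1.0769 − 1.0074)·131.25

9.1262 % ABV


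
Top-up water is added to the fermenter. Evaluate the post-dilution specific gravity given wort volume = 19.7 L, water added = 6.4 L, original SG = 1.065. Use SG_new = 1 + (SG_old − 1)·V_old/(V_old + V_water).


pts = (1.065 − 1)·1000·19.7/(19.7 + 6.4) = 49.0613
SG_new = 1 + 49.0613/1000

1.0491


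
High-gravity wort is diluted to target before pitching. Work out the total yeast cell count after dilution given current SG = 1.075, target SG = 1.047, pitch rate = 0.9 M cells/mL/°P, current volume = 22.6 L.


V_w = V·((SG_c−1)/(SG_t−1)−1);  °P = 259 − 259/SG_t;  cells = rate·(V+V_w)·°P
V_w = 22.6·((1.075−1)/(1.047−1)−1) = 13.4638
V_final = 22.6 + 13.4638 = 36.0638
°P = 259 − 259/1.047 = 11.6266
cells = 0.9·36.0638·11.6266

377.3682 billion cells


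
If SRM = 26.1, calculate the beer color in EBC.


EBC = SRM · 1.97
EBC = 26.1 · 1.97

51.4170 EBC


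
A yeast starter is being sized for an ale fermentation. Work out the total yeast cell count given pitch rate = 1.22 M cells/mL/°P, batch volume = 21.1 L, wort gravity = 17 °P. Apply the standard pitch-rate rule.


cells (billions) = rate · V_L · °P
cells = 1.22 · 21.1 · 17

437.6140 billion cells


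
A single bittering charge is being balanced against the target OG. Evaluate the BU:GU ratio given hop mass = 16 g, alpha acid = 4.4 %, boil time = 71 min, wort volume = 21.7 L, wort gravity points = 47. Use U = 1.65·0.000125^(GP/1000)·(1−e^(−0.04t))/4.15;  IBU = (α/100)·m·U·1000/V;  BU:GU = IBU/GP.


U = 1.65·0.000125^(47/1000)·(1−e^(−0.04·71))/4.15 = 0.2454
IBU = (4.4/100)·16·0.2454·1000/21.7 = 7.9608
BU:GU = 7.9608/47

0.1694


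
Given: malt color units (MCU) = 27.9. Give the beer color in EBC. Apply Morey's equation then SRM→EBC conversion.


SRM = 1.4922·MCU^0.6859;  EBC = SRM·1.97
SRM = 1.4922·27.9^0.6859 = 14.6341
EBC = 14.6341·1.97

28.8292 EBC


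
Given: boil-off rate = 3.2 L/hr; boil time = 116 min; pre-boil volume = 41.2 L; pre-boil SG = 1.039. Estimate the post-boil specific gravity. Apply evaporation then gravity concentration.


V_post = V_pre − rate·(t/60);  SG_post = 1 + (SG_pre−1)·V_pre/V_post
V_post = 41.2 − 3.2·(116/60) = 35.0133
SG_post = 1 + (1.039 − 1)·41.2/35.0133

1.0459


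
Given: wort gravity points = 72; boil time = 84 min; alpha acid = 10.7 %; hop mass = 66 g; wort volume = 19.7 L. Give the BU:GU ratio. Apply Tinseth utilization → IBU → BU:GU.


U = 1.65·0.000125^(GP/1000)·(1−e^(−0.04t))/4.15;  IBU = (α/100)·m·U·1000/V;  BU:GU = IBU/GP
U = 1.65·0.000125^(72/1000)·(1−e^(−0.04·84))/4.15 = 0.2009
IBU = (10.7/100)·66·0.2009·1000/19.7 = 72.0313
BU:GU = 72.0313/72

1.0004


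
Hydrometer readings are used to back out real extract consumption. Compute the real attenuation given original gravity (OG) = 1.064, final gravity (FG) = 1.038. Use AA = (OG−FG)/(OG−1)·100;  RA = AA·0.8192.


AA = (1.064 − 1.038)/(1.064 − 1)·100 = 40.6250
RA = 40.6250·0.8192

33.2800 %


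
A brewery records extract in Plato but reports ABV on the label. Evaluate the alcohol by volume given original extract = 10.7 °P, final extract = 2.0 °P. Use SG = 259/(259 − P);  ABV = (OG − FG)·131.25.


OG = 259/(259 − 10.7) = 1.0431
FG = 259/(259 − 2.0) = 1.0078
ABV = (1.0431 − 1.0078)·131.25

4.6346 % ABV


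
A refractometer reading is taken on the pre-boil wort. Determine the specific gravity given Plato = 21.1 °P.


SG = 259/(259 − P)
SG = 259/(259 − 21.1)

1.0887


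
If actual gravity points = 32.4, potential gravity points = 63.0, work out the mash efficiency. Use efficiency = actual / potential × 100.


efficiency = 32.4 / 63.0 × 100

51.4286 %


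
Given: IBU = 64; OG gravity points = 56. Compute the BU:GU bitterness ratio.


BU:GU = IBU / OG_points
BU:GU = 64 / 56

1.1429


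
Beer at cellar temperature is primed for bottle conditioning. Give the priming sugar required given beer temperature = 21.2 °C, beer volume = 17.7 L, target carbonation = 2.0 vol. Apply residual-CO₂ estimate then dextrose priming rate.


residual = 14.695·(0.01821 + 0.09011·e^(−0.04·T));  sugar = (target − residual)·4.0·V
residual = 14.695·(0.01821 + 0.09011·e^(−0.04·21.2)) = 0.8347
sugar = (2.0 − 0.8347)·4.0·17.7

82.5034 g


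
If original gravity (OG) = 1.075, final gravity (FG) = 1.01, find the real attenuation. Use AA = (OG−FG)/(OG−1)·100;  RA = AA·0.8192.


AA = (1.075 − 1.01)/(1.075 − 1)·100 = 86.6667
RA = 86.6667·0.8192

70.9973 %


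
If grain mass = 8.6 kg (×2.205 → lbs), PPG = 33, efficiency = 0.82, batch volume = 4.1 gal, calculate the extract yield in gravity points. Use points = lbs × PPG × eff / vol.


lbs = 8.6 × 2.205 = 18.9630
points = 18.9630 × 33 × 0.82 / 4.1

125.1558 points


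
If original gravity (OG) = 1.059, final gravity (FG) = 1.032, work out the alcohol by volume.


ABV = (OG − FG) · 131.25
ABV = (1.059 − 1.032) · 131.25

3.5437 % ABV


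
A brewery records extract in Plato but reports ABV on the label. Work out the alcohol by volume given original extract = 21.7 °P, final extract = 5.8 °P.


SG = 259/(259 − P);  ABV = (OG − FG)·131.25
OG = 259/(259 − 21.7) = 1.0914
FG = 259/(259 − 5.8) = 1.0229
ABV = (1.0914 − 1.0229)·131.25

8.9957 % ABV


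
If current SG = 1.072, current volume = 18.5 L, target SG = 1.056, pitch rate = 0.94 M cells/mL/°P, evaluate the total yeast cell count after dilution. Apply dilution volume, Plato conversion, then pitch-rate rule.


V_w = V·((SG_c−1)/(SG_t−1)−1);  °P = 259 − 259/SG_t;  cells = rate·(V+V_w)·°P
V_w = 18.5·((1.072−1)/(1.056−1)−1) = 5.2857
V_final = 18.5 + 5.2857 = 23.7857
°P = 259 − 259/1.056 = 13.7348
cells = 0.94·23.7857·13.7348

307.0916 billion cells


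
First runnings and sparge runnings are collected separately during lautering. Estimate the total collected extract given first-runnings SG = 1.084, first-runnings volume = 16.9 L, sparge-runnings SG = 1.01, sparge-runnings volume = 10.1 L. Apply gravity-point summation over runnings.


total = Σ (SG_i − 1)·1000·V_i
first = (1.084 − 1)·1000·16.9 = 1419.6000
sparge = (1.01 − 1)·1000·10.1 = 101.0000
total = 1419.6000 + 101.0000

1520.6000 gravity·L


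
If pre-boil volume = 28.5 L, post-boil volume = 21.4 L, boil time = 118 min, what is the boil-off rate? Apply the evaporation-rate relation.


rate = (V_pre − V_post) / (t_min/60)
rate = (28.5 − 21.4) / (118/60)

3.6102 L/hr


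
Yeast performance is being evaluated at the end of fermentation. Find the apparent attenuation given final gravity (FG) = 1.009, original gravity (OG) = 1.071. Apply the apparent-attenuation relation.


AA = (OG − FG)/(OG − 1) · 100
AA = (1.071 − 1.009)/(1.071 − 1) · 100

87.3239 %


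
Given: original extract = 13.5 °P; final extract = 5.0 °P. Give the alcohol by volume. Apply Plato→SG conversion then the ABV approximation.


SG = 259/(259 − P);  ABV = (OG − FG)·131.25
OG = 259/(259 − 13.5) = 1.0550
FG = 259/(259 − 5.0) = 1.0197
ABV = (1.0550 − 1.0197)·131.25

4.6338 % ABV


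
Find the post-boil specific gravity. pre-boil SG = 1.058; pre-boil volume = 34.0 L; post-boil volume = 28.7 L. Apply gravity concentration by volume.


SG_post = 1 + (SG_pre − 1)·V_pre/V_post
pts_pre = (1.058 − 1)·1000 = 58.0000
pts_post = 58.0000·34.0/28.7 = 68.7108
SG_post = 1 + 68.7108/1000

1.0687


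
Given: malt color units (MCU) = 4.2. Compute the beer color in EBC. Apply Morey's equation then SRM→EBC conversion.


SRM = 1.4922·MCU^0.6859;  EBC = SRM·1.97
SRM = 1.4922·4.2^0.6859 = 3.9931
EBC = 3.9931·1.97

7.8665 EBC


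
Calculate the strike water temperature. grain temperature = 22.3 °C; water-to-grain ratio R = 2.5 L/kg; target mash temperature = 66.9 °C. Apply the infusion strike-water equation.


T_strike = (0.41/R)·(T_mash − T_grain) + T_mash
T_strike = (0.41/2.5)·(66.9 − 22.3) + 66.9

74.2144 °C


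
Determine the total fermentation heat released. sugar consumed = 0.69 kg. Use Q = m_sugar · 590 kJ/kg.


Q = 0.69 · 590

407.1000 kJ


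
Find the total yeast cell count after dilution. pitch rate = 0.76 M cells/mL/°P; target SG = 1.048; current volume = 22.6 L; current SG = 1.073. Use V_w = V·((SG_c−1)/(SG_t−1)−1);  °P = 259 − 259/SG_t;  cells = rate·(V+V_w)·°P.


V_w = 22.6·((1.073−1)/(1.048−1)−1) = 11.7708
V_final = 22.6 + 11.7708 = 34.3708
°P = 259 − 259/1.048 = 11.8626
cells = 0.76·34.3708·11.8626

309.8727 billion cells


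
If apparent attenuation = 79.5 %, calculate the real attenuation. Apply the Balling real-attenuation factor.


RA = AA · 0.8192
RA = 79.5 · 0.8192

65.1264 %


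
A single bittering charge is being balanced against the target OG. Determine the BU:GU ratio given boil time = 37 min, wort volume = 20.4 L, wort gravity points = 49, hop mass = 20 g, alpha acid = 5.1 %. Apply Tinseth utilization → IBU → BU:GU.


U = 1.65·0.000125^(GP/1000)·(1−e^(−0.04t))/4.15;  IBU = (α/100)·m·U·1000/V;  BU:GU = IBU/GP
U = 1.65·0.000125^(49/1000)·(1−e^(−0.04·37))/4.15 = 0.1977
IBU = (5.1/100)·20·0.1977·1000/20.4 = 9.8850
BU:GU = 9.8850/49

0.2017
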